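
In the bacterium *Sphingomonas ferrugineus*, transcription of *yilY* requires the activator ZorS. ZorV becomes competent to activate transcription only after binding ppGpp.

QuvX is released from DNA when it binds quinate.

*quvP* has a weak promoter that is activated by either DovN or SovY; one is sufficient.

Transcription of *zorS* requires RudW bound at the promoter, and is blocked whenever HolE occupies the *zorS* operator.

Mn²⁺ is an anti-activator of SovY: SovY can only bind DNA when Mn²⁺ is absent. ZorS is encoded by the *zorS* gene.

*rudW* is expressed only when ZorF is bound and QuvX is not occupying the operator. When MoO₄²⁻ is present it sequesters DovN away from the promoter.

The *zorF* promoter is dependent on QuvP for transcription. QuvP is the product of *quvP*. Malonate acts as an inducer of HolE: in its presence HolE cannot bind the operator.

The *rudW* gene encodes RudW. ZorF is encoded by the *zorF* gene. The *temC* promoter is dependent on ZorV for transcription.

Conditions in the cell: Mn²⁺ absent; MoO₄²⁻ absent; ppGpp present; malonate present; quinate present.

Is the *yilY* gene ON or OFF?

MoO₄²⁻ is absent, so DovN is active.
Mn²⁺ is absent, so SovY is active.
Activator DovN is present, so *quvP* is transcribed.
So QuvP is produced and active.
No repressor is bound and QuvP is active, so *zorF* is transcribed.
So ZorF is produced and active.
Quinate is present, so QuvX is inactive.
No repressor is bound and ZorF is active, so *rudW* is transcribed.
So RudW is produced and active.
Malonate is present, so HolE is inactive.
No repressor is bound and RudW is active, so *zorS* is transcribed.
So ZorS is produced and active.
No repressor is bound and ZorS is active, so *yilY* is transcribed.

ON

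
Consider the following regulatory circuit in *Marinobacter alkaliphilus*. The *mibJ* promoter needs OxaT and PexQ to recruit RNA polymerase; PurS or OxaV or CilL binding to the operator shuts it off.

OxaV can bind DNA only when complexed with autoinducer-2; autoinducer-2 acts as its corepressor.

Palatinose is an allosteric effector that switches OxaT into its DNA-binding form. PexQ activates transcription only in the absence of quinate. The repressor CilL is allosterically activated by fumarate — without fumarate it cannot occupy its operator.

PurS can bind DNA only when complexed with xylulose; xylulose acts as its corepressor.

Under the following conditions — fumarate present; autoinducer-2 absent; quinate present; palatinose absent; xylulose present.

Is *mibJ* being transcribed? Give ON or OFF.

OFF

Palatinose is absent, so OxaT is inactive.
Quinate is present, so PexQ is inactive.
Xylulose is present, so PurS is active.
Autoinducer-2 is absent, so OxaV is inactive.
Fumarate is present, so CilL is active.
With repressor PurS bound, *mibJ* is not transcribed.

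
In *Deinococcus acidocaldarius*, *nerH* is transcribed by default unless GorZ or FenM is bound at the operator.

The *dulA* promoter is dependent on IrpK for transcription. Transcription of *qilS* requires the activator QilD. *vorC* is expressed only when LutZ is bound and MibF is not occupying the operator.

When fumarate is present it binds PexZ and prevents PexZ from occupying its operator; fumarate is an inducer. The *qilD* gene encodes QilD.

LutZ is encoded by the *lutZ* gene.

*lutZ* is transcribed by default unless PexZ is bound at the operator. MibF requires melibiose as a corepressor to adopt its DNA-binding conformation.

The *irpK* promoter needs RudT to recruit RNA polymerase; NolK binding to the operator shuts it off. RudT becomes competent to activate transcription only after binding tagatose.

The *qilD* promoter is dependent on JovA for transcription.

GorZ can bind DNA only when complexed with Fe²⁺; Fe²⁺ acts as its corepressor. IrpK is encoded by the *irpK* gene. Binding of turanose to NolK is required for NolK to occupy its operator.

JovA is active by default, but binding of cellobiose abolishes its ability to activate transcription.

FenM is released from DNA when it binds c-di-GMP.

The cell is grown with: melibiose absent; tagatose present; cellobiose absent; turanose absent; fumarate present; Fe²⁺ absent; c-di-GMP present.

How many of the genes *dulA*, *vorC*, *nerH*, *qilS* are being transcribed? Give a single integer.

Tagatose is present, so RudT is active.
Turanose is absent, so NolK is inactive.
No repressor is bound and RudT is active, so *irpK* is transcribed.
So IrpK is produced and active.
No repressor is bound and IrpK is active, so *dulA* is transcribed.
→ *dulA* is ON.
Fumarate is present, so PexZ is inactive.
With no repressor bound, *lutZ* is transcribed.
So LutZ is produced and active.
Melibiose is absent, so MibF is inactive.
No repressor is bound and LutZ is active, so *vorC* is transcribed.
→ *vorC* is ON.
Fe²⁺ is absent, so GorZ is inactive.
c-di-GMP is present, so FenM is inactive.
With no repressor bound, *nerH* is transcribed.
→ *nerH* is ON.
Cellobiose is absent, so JovA is active.
No repressor is bound and JovA is active, so *qilD* is transcribed.
So QilD is produced and active.
No repressor is bound and QilD is active, so *qilS* is transcribed.
→ *qilS* is ON.
4 of the 4 genes are transcribed.

4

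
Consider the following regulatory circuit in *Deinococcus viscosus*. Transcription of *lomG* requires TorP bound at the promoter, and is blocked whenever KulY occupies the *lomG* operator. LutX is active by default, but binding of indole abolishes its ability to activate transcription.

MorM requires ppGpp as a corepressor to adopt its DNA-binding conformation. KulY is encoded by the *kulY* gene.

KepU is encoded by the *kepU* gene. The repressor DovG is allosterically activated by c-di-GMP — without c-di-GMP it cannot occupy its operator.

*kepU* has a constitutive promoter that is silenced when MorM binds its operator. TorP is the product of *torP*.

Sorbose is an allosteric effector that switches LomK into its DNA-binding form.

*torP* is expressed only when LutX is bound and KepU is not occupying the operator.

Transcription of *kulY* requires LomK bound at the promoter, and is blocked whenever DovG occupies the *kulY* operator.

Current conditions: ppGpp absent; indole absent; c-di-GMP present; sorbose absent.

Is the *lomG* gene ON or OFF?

c-di-GMP is present, so DovG is active.
Sorbose is absent, so LomK is inactive.
With repressor DovG bound, *kulY* is not transcribed.
So KulY is not produced.
ppGpp is absent, so MorM is inactive.
With no repressor bound, *kepU* is transcribed.
So KepU is produced and active.
Indole is absent, so LutX is active.
With repressor KepU bound, *torP* is not transcribed.
So TorP is not produced.
Required activator TorP is absent, so *lomG* is not transcribed.

OFF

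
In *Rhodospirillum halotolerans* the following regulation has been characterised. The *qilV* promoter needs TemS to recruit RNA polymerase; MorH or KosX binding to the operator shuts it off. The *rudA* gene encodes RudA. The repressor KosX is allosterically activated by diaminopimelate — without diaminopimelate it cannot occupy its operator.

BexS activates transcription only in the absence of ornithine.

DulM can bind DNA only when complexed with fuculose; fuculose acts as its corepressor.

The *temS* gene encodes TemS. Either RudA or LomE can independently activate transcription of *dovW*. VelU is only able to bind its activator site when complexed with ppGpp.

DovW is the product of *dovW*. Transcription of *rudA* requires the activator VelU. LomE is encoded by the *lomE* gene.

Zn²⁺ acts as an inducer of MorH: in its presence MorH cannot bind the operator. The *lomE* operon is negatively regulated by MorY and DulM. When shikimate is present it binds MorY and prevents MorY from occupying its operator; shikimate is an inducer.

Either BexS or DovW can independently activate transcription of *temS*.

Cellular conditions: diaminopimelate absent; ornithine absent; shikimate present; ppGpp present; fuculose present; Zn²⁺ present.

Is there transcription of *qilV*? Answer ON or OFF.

Ornithine is absent, so BexS is active.
ppGpp is present, so VelU is active.
No repressor is bound and VelU is active, so *rudA* is transcribed.
So RudA is produced and active.
Shikimate is present, so MorY is inactive.
Fuculose is present, so DulM is active.
With repressor DulM bound, *lomE* is not transcribed.
So LomE is not produced.
Activator RudA is present, so *dovW* is transcribed.
So DovW is produced and active.
Activator BexS is present, so *temS* is transcribed.
So TemS is produced and active.
Zn²⁺ is present, so MorH is inactive.
Diaminopimelate is absent, so KosX is inactive.
No repressor is bound and TemS is active, so *qilV* is transcribed.

ON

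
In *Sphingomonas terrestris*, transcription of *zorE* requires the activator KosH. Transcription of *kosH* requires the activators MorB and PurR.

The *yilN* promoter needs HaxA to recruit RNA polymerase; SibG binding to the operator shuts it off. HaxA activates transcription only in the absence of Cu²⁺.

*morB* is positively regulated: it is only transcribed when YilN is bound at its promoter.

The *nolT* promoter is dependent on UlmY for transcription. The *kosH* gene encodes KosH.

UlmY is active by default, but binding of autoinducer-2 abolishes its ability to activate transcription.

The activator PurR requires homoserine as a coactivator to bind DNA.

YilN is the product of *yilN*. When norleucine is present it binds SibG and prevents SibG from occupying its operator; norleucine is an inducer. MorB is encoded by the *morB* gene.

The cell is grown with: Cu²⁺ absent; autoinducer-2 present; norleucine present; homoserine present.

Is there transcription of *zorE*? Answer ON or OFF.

ON

Cu²⁺ is absent, so HaxA is active.
Norleucine is present, so SibG is inactive.
No repressor is bound and HaxA is active, so *yilN* is transcribed.
So YilN is produced and active.
No repressor is bound and YilN is active, so *morB* is transcribed.
So MorB is produced and active.
Homoserine is present, so PurR is active.
No repressor is bound and MorB and PurR are active, so *kosH* is transcribed.
So KosH is produced and active.
No repressor is bound and KosH is active, so *zorE* is transcribed.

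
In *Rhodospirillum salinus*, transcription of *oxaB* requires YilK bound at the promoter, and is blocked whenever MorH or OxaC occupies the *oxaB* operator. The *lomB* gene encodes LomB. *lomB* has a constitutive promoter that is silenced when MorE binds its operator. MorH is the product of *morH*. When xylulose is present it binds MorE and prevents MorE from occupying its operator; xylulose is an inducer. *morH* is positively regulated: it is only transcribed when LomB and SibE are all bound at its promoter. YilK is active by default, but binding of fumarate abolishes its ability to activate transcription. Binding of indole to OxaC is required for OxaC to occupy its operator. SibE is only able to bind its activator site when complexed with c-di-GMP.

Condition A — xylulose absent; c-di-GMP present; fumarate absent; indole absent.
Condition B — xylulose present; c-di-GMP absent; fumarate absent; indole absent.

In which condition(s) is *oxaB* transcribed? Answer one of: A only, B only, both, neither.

Condition A:
Xylulose is absent, so MorE is active.
With repressor MorE bound, *lomB* is not transcribed.
So LomB is not produced.
c-di-GMP is present, so SibE is active.
Required activator LomB is absent, so *morH* is not transcribed.
So MorH is not produced.
Fumarate is absent, so YilK is active.
Indole is absent, so OxaC is inactive.
No repressor is bound and YilK is active, so *oxaB* is transcribed.
→ *oxaB* is ON in A.
Condition B:
Xylulose is present, so MorE is inactive.
With no repressor bound, *lomB* is transcribed.
So LomB is produced and active.
c-di-GMP is absent, so SibE is inactive.
Required activator SibE is absent, so *morH* is not transcribed.
So MorH is not produced.
Fumarate is absent, so YilK is active.
Indole is absent, so OxaC is inactive.
No repressor is bound and YilK is active, so *oxaB* is transcribed.
→ *oxaB* is ON in B.

both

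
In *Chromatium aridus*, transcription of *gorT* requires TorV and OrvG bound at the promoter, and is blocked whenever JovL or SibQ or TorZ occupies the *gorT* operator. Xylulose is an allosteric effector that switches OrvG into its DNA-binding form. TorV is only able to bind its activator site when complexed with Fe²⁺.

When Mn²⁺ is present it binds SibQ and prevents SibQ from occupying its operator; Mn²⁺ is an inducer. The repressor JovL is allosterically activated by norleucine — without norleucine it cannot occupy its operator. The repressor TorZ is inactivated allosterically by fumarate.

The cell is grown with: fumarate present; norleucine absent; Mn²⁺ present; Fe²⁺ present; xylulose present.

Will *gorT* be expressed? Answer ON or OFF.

ON

Fe²⁺ is present, so TorV is active.
Norleucine is absent, so JovL is inactive.
Mn²⁺ is present, so SibQ is inactive.
Xylulose is present, so OrvG is active.
Fumarate is present, so TorZ is inactive.
No repressor is bound and TorV and OrvG are active, so *gorT* is transcribed.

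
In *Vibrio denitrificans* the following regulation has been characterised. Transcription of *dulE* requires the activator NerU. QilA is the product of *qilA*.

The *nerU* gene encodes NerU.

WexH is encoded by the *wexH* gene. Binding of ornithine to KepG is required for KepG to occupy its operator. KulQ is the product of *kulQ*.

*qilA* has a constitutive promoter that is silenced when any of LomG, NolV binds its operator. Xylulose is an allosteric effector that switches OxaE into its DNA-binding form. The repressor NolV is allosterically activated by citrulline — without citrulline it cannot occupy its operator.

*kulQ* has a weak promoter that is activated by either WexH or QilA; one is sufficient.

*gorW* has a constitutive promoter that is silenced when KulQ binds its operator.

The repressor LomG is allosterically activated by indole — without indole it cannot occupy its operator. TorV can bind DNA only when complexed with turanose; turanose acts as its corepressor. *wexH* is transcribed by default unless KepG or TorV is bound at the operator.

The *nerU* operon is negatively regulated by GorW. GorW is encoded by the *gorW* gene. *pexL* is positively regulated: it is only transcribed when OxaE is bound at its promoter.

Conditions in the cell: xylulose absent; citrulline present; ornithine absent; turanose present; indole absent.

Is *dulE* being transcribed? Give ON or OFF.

OFF

Ornithine is absent, so KepG is inactive.
Turanose is present, so TorV is active.
With repressor TorV bound, *wexH* is not transcribed.
So WexH is not produced.
Indole is absent, so LomG is inactive.
Citrulline is present, so NolV is active.
With repressor NolV bound, *qilA* is not transcribed.
So QilA is not produced.
No activator is available at the *kulQ* promoter, so *kulQ* is not transcribed.
So KulQ is not produced.
With no repressor bound, *gorW* is transcribed.
So GorW is produced and active.
With repressor GorW bound, *nerU* is not transcribed.
So NerU is not produced.
Required activator NerU is absent, so *dulE* is not transcribed.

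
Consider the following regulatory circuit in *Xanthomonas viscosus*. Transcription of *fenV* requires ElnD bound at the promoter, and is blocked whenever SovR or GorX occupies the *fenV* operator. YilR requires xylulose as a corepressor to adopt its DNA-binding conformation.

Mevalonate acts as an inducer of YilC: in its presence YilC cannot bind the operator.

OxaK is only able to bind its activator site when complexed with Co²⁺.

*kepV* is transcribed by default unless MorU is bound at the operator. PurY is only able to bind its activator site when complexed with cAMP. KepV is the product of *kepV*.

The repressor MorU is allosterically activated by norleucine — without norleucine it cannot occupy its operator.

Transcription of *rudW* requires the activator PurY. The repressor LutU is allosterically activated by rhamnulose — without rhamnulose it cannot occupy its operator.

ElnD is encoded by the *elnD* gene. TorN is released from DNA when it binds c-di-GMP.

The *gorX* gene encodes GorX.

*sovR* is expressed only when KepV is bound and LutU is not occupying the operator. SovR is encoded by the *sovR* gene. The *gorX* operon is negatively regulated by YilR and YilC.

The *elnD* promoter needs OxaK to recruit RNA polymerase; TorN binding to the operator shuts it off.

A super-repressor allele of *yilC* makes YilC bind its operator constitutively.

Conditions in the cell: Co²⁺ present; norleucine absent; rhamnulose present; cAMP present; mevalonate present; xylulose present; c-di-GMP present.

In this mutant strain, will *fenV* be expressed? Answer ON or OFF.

ON

c-di-GMP is present, so TorN is inactive.
Co²⁺ is present, so OxaK is active.
No repressor is bound and OxaK is active, so *elnD* is transcribed.
So ElnD is produced and active.
Norleucine is absent, so MorU is inactive.
With no repressor bound, *kepV* is transcribed.
So KepV is produced and active.
Rhamnulose is present, so LutU is active.
With repressor LutU bound, *sovR* is not transcribed.
So SovR is not produced.
Xylulose is present, so YilR is active.
YilC is constitutively active in this strain.
With repressor YilR bound, *gorX* is not transcribed.
So GorX is not produced.
No repressor is bound and ElnD is active, so *fenV* is transcribed.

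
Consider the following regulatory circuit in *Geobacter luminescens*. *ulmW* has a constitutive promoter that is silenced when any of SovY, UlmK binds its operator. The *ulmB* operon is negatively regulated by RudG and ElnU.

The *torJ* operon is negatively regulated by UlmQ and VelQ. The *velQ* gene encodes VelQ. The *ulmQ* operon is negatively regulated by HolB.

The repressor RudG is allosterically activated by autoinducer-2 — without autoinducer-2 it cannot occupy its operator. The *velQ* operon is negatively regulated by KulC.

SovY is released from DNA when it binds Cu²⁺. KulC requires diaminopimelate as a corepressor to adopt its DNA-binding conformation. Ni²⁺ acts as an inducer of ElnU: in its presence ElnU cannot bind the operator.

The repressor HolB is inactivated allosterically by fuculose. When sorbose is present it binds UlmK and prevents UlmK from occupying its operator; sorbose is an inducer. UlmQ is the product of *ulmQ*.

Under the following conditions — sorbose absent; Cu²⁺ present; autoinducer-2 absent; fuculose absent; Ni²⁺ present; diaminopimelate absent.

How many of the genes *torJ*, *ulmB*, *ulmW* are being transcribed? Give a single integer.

Fuculose is absent, so HolB is active.
With repressor HolB bound, *ulmQ* is not transcribed.
So UlmQ is not produced.
Diaminopimelate is absent, so KulC is inactive.
With no repressor bound, *velQ* is transcribed.
So VelQ is produced and active.
With repressor VelQ bound, *torJ* is not transcribed.
→ *torJ* is OFF.
Autoinducer-2 is absent, so RudG is inactive.
Ni²⁺ is present, so ElnU is inactive.
With no repressor bound, *ulmB* is transcribed.
→ *ulmB* is ON.
Cu²⁺ is present, so SovY is inactive.
Sorbose is absent, so UlmK is active.
With repressor UlmK bound, *ulmW* is not transcribed.
→ *ulmW* is OFF.
1 of the 3 genes is transcribed.

1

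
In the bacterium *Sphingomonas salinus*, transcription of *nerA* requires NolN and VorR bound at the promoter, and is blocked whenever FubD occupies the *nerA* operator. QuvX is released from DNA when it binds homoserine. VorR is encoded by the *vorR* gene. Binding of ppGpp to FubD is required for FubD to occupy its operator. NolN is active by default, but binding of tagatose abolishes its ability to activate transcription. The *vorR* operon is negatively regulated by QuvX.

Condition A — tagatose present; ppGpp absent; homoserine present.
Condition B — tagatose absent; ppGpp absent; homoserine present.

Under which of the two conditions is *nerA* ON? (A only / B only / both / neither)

Condition A:
Tagatose is present, so NolN is inactive.
ppGpp is absent, so FubD is inactive.
Homoserine is present, so QuvX is inactive.
With no repressor bound, *vorR* is transcribed.
So VorR is produced and active.
Required activator NolN is absent, so *nerA* is not transcribed.
→ *nerA* is OFF in A.
Condition B:
Tagatose is absent, so NolN is active.
ppGpp is absent, so FubD is inactive.
Homoserine is present, so QuvX is inactive.
With no repressor bound, *vorR* is transcribed.
So VorR is produced and active.
No repressor is bound and NolN and VorR are active, so *nerA* is transcribed.
→ *nerA* is ON in B.

B only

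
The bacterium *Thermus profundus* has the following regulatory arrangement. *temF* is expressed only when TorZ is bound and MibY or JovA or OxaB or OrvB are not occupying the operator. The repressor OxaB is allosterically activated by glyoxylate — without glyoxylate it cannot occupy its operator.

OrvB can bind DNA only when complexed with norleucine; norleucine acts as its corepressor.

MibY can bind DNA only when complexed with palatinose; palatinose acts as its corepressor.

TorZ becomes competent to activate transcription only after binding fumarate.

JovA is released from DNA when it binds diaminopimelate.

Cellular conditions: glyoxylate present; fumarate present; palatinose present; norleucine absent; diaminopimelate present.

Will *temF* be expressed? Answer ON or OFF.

Fumarate is present, so TorZ is active.
Palatinose is present, so MibY is active.
Diaminopimelate is present, so JovA is inactive.
Glyoxylate is present, so OxaB is active.
Norleucine is absent, so OrvB is inactive.
With repressor MibY bound, *temF* is not transcribed.

OFF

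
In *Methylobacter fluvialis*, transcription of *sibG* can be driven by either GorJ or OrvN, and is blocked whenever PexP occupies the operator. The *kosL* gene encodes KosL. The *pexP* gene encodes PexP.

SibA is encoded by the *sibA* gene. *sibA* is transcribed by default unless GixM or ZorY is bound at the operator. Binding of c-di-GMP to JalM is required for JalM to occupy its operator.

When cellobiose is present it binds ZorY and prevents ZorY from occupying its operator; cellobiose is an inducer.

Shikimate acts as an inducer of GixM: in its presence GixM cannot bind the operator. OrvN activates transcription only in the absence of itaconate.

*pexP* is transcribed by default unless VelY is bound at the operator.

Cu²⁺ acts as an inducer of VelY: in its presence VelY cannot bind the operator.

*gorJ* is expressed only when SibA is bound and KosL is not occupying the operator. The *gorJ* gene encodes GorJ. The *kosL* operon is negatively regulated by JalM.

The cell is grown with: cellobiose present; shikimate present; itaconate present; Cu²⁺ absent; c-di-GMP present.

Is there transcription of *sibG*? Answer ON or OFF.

c-di-GMP is present, so JalM is active.
With repressor JalM bound, *kosL* is not transcribed.
So KosL is not produced.
Shikimate is present, so GixM is inactive.
Cellobiose is present, so ZorY is inactive.
With no repressor bound, *sibA* is transcribed.
So SibA is produced and active.
No repressor is bound and SibA is active, so *gorJ* is transcribed.
So GorJ is produced and active.
Cu²⁺ is absent, so VelY is active.
With repressor VelY bound, *pexP* is not transcribed.
So PexP is not produced.
Itaconate is present, so OrvN is inactive.
Activator GorJ is present, so *sibG* is transcribed.

ON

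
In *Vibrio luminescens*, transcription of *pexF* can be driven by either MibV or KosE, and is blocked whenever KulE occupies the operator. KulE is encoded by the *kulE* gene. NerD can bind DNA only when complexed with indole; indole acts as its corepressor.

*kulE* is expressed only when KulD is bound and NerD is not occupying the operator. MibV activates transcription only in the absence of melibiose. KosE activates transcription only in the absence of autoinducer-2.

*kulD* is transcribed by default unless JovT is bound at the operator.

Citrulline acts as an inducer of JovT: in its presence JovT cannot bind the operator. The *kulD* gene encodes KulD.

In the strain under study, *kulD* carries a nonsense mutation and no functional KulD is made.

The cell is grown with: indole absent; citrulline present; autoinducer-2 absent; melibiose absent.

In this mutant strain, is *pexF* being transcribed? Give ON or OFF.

Melibiose is absent, so MibV is active.
Autoinducer-2 is absent, so KosE is active.
KulD is non-functional in this strain, so it has no effect.
Indole is absent, so NerD is inactive.
Required activator KulD is absent, so *kulE* is not transcribed.
So KulE is not produced.
Activator MibV is present, so *pexF* is transcribed.

ON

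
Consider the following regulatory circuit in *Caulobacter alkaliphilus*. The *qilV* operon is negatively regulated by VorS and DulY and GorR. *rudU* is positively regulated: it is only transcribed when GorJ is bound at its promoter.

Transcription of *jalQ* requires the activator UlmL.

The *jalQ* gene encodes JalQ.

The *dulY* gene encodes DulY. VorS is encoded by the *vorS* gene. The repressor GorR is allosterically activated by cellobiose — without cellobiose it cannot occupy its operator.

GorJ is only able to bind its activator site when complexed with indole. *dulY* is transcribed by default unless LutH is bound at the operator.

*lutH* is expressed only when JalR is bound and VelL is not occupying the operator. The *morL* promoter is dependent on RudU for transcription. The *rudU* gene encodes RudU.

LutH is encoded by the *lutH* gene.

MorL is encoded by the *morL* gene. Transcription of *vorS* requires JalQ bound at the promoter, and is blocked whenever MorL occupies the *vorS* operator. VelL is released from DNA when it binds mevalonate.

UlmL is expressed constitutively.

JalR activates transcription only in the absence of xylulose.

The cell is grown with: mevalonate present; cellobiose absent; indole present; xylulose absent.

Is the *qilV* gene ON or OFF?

Indole is present, so GorJ is active.
No repressor is bound and GorJ is active, so *rudU* is transcribed.
So RudU is produced and active.
No repressor is bound and RudU is active, so *morL* is transcribed.
So MorL is produced and active.
UlmL is produced constitutively and is active.
No repressor is bound and UlmL is active, so *jalQ* is transcribed.
So JalQ is produced and active.
With repressor MorL bound, *vorS* is not transcribed.
So VorS is not produced.
Xylulose is absent, so JalR is active.
Mevalonate is present, so VelL is inactive.
No repressor is bound and JalR is active, so *lutH* is transcribed.
So LutH is produced and active.
With repressor LutH bound, *dulY* is not transcribed.
So DulY is not produced.
Cellobiose is absent, so GorR is inactive.
With no repressor bound, *qilV* is transcribed.

ON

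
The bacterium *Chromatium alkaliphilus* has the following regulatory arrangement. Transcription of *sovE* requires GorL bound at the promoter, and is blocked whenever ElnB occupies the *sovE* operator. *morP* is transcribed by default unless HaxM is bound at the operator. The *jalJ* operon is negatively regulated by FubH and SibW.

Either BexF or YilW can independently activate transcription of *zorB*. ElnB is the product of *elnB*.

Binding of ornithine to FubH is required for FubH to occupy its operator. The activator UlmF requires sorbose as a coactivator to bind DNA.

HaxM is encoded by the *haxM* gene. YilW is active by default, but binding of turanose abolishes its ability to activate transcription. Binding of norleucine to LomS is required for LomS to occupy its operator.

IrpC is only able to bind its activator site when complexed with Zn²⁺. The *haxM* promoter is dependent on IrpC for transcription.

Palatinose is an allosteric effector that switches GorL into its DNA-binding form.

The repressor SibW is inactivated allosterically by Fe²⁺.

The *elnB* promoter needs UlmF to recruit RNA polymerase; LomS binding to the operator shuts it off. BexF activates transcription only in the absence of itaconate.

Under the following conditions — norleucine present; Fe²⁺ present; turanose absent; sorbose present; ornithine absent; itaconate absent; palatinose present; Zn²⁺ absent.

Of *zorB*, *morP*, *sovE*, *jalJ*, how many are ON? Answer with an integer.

4

Itaconate is absent, so BexF is active.
Turanose is absent, so YilW is active.
Activator BexF is present, so *zorB* is transcribed.
→ *zorB* is ON.
Zn²⁺ is absent, so IrpC is inactive.
Required activator IrpC is absent, so *haxM* is not transcribed.
So HaxM is not produced.
With no repressor bound, *morP* is transcribed.
→ *morP* is ON.
Sorbose is present, so UlmF is active.
Norleucine is present, so LomS is active.
With repressor LomS bound, *elnB* is not transcribed.
So ElnB is not produced.
Palatinose is present, so GorL is active.
No repressor is bound and GorL is active, so *sovE* is transcribed.
→ *sovE* is ON.
Ornithine is absent, so FubH is inactive.
Fe²⁺ is present, so SibW is inactive.
With no repressor bound, *jalJ* is transcribed.
→ *jalJ* is ON.
4 of the 4 genes are transcribed.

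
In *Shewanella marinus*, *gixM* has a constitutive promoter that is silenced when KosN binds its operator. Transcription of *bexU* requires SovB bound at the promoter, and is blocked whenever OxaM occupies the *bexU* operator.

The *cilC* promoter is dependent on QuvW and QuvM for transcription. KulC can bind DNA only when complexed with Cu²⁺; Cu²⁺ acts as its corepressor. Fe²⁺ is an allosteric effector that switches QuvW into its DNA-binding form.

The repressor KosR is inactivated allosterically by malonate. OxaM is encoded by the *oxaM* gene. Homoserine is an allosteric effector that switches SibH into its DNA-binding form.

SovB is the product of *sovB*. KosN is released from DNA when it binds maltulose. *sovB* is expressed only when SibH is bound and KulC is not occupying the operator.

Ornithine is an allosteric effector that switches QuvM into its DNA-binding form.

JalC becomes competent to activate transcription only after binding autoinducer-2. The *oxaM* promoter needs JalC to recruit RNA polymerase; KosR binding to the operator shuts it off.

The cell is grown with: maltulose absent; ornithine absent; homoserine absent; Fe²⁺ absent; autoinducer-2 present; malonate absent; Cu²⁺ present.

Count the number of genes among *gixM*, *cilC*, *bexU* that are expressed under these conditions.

0

Maltulose is absent, so KosN is active.
With repressor KosN bound, *gixM* is not transcribed.
→ *gixM* is OFF.
Fe²⁺ is absent, so QuvW is inactive.
Ornithine is absent, so QuvM is inactive.
Required activator QuvW is absent, so *cilC* is not transcribed.
→ *cilC* is OFF.
Homoserine is absent, so SibH is inactive.
Cu²⁺ is present, so KulC is active.
With repressor KulC bound, *sovB* is not transcribed.
So SovB is not produced.
Autoinducer-2 is present, so JalC is active.
Malonate is absent, so KosR is active.
With repressor KosR bound, *oxaM* is not transcribed.
So OxaM is not produced.
Required activator SovB is absent, so *bexU* is not transcribed.
→ *bexU* is OFF.
0 of the 3 genes are transcribed.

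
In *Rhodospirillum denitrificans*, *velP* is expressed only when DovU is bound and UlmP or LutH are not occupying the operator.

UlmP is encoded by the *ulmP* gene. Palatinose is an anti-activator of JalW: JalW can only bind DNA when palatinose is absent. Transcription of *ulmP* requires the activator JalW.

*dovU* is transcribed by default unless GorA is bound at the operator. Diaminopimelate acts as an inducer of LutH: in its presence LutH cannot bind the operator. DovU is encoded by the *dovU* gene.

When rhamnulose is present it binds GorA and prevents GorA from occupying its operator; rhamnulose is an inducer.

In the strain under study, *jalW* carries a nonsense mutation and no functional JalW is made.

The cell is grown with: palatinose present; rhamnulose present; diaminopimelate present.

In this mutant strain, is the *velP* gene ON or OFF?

Rhamnulose is present, so GorA is inactive.
With no repressor bound, *dovU* is transcribed.
So DovU is produced and active.
JalW is non-functional in this strain, so it has no effect.
Required activator JalW is absent, so *ulmP* is not transcribed.
So UlmP is not produced.
Diaminopimelate is present, so LutH is inactive.
No repressor is bound and DovU is active, so *velP* is transcribed.

ON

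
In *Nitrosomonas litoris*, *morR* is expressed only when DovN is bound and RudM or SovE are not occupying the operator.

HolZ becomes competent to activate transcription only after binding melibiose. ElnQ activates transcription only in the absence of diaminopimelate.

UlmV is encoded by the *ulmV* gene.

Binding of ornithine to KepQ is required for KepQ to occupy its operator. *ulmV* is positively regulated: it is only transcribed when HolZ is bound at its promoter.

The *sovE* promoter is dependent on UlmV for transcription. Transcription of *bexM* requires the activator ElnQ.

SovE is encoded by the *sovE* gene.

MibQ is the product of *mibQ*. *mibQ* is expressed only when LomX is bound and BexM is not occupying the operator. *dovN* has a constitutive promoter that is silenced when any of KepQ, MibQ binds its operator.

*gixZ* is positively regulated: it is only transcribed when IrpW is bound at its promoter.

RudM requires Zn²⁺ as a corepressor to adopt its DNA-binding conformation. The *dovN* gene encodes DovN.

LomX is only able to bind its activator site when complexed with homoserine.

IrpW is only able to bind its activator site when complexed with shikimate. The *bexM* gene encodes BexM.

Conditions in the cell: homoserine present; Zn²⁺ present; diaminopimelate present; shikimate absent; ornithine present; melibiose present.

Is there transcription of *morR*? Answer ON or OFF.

OFF

Zn²⁺ is present, so RudM is active.
Ornithine is present, so KepQ is active.
Diaminopimelate is present, so ElnQ is inactive.
Required activator ElnQ is absent, so *bexM* is not transcribed.
So BexM is not produced.
Homoserine is present, so LomX is active.
No repressor is bound and LomX is active, so *mibQ* is transcribed.
So MibQ is produced and active.
With repressor KepQ bound, *dovN* is not transcribed.
So DovN is not produced.
Melibiose is present, so HolZ is active.
No repressor is bound and HolZ is active, so *ulmV* is transcribed.
So UlmV is produced and active.
No repressor is bound and UlmV is active, so *sovE* is transcribed.
So SovE is produced and active.
With repressor RudM bound, *morR* is not transcribed.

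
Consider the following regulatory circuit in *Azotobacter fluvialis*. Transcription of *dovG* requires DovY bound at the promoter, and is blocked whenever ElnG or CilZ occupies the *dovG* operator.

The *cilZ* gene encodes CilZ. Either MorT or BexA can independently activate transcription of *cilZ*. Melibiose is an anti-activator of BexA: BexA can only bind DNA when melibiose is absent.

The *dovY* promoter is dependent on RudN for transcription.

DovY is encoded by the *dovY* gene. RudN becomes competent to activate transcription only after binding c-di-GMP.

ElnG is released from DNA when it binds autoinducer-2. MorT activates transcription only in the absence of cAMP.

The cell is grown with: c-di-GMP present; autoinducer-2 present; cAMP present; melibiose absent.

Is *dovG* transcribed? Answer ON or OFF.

OFF

Autoinducer-2 is present, so ElnG is inactive.
cAMP is present, so MorT is inactive.
Melibiose is absent, so BexA is active.
Activator BexA is present, so *cilZ* is transcribed.
So CilZ is produced and active.
c-di-GMP is present, so RudN is active.
No repressor is bound and RudN is active, so *dovY* is transcribed.
So DovY is produced and active.
With repressor CilZ bound, *dovG* is not transcribed.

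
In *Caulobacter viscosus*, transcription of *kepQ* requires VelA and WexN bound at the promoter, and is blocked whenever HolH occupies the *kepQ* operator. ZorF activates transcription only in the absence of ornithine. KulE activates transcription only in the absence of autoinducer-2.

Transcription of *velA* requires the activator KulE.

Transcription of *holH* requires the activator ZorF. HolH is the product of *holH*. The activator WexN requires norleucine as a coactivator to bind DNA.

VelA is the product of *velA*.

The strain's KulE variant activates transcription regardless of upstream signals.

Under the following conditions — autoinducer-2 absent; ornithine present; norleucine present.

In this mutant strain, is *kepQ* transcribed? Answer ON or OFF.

ON

KulE is constitutively active in this strain.
No repressor is bound and KulE is active, so *velA* is transcribed.
So VelA is produced and active.
Ornithine is present, so ZorF is inactive.
Required activator ZorF is absent, so *holH* is not transcribed.
So HolH is not produced.
Norleucine is present, so WexN is active.
No repressor is bound and VelA and WexN are active, so *kepQ* is transcribed.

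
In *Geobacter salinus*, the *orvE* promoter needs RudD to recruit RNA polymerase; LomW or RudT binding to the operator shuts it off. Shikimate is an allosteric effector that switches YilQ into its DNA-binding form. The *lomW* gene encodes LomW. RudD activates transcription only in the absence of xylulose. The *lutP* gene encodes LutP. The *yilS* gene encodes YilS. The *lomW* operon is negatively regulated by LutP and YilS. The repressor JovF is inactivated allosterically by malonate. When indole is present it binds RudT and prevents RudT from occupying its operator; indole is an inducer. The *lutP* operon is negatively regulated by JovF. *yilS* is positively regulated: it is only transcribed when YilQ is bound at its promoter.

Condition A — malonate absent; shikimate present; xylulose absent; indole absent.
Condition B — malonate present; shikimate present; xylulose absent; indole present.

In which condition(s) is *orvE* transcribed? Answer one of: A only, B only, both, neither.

B only

Condition A:
Malonate is absent, so JovF is active.
With repressor JovF bound, *lutP* is not transcribed.
So LutP is not produced.
Shikimate is present, so YilQ is active.
No repressor is bound and YilQ is active, so *yilS* is transcribed.
So YilS is produced and active.
With repressor YilS bound, *lomW* is not transcribed.
So LomW is not produced.
Xylulose is absent, so RudD is active.
Indole is absent, so RudT is active.
With repressor RudT bound, *orvE* is not transcribed.
→ *orvE* is OFF in A.
Condition B:
Malonate is present, so JovF is inactive.
With no repressor bound, *lutP* is transcribed.
So LutP is produced and active.
Shikimate is present, so YilQ is active.
No repressor is bound and YilQ is active, so *yilS* is transcribed.
So YilS is produced and active.
With repressor LutP bound, *lomW* is not transcribed.
So LomW is not produced.
Xylulose is absent, so RudD is active.
Indole is present, so RudT is inactive.
No repressor is bound and RudD is active, so *orvE* is transcribed.
→ *orvE* is ON in B.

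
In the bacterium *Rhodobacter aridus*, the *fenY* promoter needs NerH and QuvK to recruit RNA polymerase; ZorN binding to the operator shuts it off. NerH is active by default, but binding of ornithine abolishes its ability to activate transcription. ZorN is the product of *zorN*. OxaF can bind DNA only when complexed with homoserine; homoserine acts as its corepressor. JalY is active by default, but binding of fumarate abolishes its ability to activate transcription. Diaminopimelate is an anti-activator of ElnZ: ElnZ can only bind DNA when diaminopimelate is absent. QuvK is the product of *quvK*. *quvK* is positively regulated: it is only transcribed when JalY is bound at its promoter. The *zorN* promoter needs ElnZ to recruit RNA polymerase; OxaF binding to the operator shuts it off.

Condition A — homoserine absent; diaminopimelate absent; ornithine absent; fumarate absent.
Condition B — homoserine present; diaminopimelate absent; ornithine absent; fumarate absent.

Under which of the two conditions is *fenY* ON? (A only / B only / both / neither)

B only

Condition A:
Homoserine is absent, so OxaF is inactive.
Diaminopimelate is absent, so ElnZ is active.
No repressor is bound and ElnZ is active, so *zorN* is transcribed.
So ZorN is produced and active.
Ornithine is absent, so NerH is active.
Fumarate is absent, so JalY is active.
No repressor is bound and JalY is active, so *quvK* is transcribed.
So QuvK is produced and active.
With repressor ZorN bound, *fenY* is not transcribed.
→ *fenY* is OFF in A.
Condition B:
Homoserine is present, so OxaF is active.
Diaminopimelate is absent, so ElnZ is active.
With repressor OxaF bound, *zorN* is not transcribed.
So ZorN is not produced.
Ornithine is absent, so NerH is active.
Fumarate is absent, so JalY is active.
No repressor is bound and JalY is active, so *quvK* is transcribed.
So QuvK is produced and active.
No repressor is bound and NerH and QuvK are active, so *fenY* is transcribed.
→ *fenY* is ON in B.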